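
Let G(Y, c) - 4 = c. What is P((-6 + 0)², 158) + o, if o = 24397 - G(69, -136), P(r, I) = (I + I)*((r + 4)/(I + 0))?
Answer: 24609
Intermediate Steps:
G(Y, c) = 4 + c
P(r, I) = 8 + 2*r (P(r, I) = (2*I)*((4 + r)/I) = 8 + 2*r)
o = 24529 (o = 24397 - (4 - 136) = 24397 - 1*(-132) = 24397 + 132 = 24529)
P((-6 + 0)², 158) + o = (8 + 2*(-6 + 0)²) + 24529 = (8 + 2*(-6)²) + 24529 = (8 + 2*36) + 24529 = (8 + 72) + 24529 = 80 + 24529 = 24609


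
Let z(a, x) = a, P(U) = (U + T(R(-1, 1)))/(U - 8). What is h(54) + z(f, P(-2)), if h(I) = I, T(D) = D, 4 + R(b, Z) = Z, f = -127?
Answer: -73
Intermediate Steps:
R(b, Z) = -4 + Z
P(U) = (-3 + U)/(-8 + U) (P(U) = (U + (-4 + 1))/(U - 8) = (U - 3)/(-8 + U) = (-3 + U)/(-8 + U))
h(54) + z(f, P(-2)) = 54 - 127 = -73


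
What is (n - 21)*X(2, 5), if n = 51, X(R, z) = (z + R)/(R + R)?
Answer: 105/2 ≈ 52.500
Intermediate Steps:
X(R, z) = (R + z)/(2*R) (X(R, z) = (R + z)/((2*R)) = (R + z)*(1/(2*R)) = (R + z)/(2*R))
(n - 21)*X(2, 5) = (51 - 21)*((½)*(2 + 5)/2) = 30*((½)*(½)*7) = 30*(7/4) = 105/2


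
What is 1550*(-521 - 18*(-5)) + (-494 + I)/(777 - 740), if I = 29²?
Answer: -24717503/37 ≈ -6.6804e+5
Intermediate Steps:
I = 841
1550*(-521 - 18*(-5)) + (-494 + I)/(777 - 740) = 1550*(-521 - 18*(-5)) + (-494 + 841)/(777 - 740) = 1550*(-521 + 90) + 347/37 = 1550*(-431) + 347*(1/37) = -668050 + 347/37 = -24717503/37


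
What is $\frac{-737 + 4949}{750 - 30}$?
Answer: $\frac{117}{20} \approx 5.85$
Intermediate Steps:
$\frac{-737 + 4949}{750 - 30} = \frac{4212}{720} = 4212 \cdot \frac{1}{720} = \frac{117}{20}$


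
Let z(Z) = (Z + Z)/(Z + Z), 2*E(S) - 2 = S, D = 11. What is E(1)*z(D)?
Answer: 3/2 ≈ 1.5000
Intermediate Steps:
E(S) = 1 + S/2
z(Z) = 1 (z(Z) = (2*Z)/((2*Z)) = (2*Z)*(1/(2*Z)) = 1)
E(1)*z(D) = (1 + (½)*1)*1 = (1 + ½)*1 = (3/2)*1 = 3/2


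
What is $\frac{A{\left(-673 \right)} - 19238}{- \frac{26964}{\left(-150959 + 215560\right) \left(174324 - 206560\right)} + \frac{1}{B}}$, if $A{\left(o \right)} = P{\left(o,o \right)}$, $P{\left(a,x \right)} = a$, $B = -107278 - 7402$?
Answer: $- \frac{1188779078241727320}{252438421} \approx -4.7092 \cdot 10^{9}$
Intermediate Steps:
$B = -114680$ ($B = -107278 - 7402 = -114680$)
$A{\left(o \right)} = o$
$\frac{A{\left(-673 \right)} - 19238}{- \frac{26964}{\left(-150959 + 215560\right) \left(174324 - 206560\right)} + \frac{1}{B}} = \frac{-673 - 19238}{- \frac{26964}{\left(-150959 + 215560\right) \left(174324 - 206560\right)} + \frac{1}{-114680}} = - \frac{19911}{- \frac{26964}{64601 \left(-32236\right)} - \frac{1}{114680}} = - \frac{19911}{- \frac{26964}{-2082477836} - \frac{1}{114680}} = - \frac{19911}{\left(-26964\right) \left(- \frac{1}{2082477836}\right) - \frac{1}{114680}} = - \frac{19911}{\frac{6741}{520619459} - \frac{1}{114680}} = - \frac{19911}{\frac{252438421}{59704639558120}} = \left(-19911\right) \frac{59704639558120}{252438421} = - \frac{1188779078241727320}{252438421}$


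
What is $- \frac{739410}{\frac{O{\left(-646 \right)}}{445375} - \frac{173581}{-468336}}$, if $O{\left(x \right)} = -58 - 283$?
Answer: $- \frac{154229942803860000}{77148935299} \approx -1.9991 \cdot 10^{6}$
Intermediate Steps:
$O{\left(x \right)} = -341$
$- \frac{739410}{\frac{O{\left(-646 \right)}}{445375} - \frac{173581}{-468336}} = - \frac{739410}{- \frac{341}{445375} - \frac{173581}{-468336}} = - \frac{739410}{\left(-341\right) \frac{1}{445375} - - \frac{173581}{468336}} = - \frac{739410}{- \frac{341}{445375} + \frac{173581}{468336}} = - \frac{739410}{\frac{77148935299}{208585146000}} = \left(-739410\right) \frac{208585146000}{77148935299} = - \frac{154229942803860000}{77148935299}$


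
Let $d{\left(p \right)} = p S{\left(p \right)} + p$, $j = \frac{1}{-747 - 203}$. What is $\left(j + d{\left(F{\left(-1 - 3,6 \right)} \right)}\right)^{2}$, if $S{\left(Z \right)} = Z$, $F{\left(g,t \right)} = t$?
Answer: $\frac{1591930201}{902500} \approx 1763.9$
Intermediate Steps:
$j = - \frac{1}{950}$ ($j = \frac{1}{-950} = - \frac{1}{950} \approx -0.0010526$)
$d{\left(p \right)} = p + p^{2}$ ($d{\left(p \right)} = p p + p = p^{2} + p = p + p^{2}$)
$\left(j + d{\left(F{\left(-1 - 3,6 \right)} \right)}\right)^{2} = \left(- \frac{1}{950} + 6 \left(1 + 6\right)\right)^{2} = \left(- \frac{1}{950} + 6 \cdot 7\right)^{2} = \left(- \frac{1}{950} + 42\right)^{2} = \left(\frac{39899}{950}\right)^{2} = \frac{1591930201}{902500}$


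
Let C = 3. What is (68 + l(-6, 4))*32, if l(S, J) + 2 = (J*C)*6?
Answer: 4416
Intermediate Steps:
l(S, J) = -2 + 18*J (l(S, J) = -2 + (J*3)*6 = -2 + (3*J)*6 = -2 + 18*J)
(68 + l(-6, 4))*32 = (68 + (-2 + 18*4))*32 = (68 + (-2 + 72))*32 = (68 + 70)*32 = 138*32 = 4416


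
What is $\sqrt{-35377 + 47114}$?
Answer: $11 \sqrt{97} \approx 108.34$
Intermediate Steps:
$\sqrt{-35377 + 47114} = \sqrt{11737} = 11 \sqrt{97}$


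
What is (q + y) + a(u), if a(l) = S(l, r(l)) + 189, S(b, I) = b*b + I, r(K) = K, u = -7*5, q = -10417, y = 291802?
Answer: 282764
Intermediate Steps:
u = -35
S(b, I) = I + b² (S(b, I) = b² + I = I + b²)
a(l) = 189 + l + l² (a(l) = (l + l²) + 189 = 189 + l + l²)
(q + y) + a(u) = (-10417 + 291802) + (189 - 35 + (-35)²) = 281385 + (189 - 35 + 1225) = 281385 + 1379 = 282764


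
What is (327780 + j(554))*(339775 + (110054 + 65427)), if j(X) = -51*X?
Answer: 154332568656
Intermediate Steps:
(327780 + j(554))*(339775 + (110054 + 65427)) = (327780 - 51*554)*(339775 + (110054 + 65427)) = (327780 - 28254)*(339775 + 175481) = 299526*515256 = 154332568656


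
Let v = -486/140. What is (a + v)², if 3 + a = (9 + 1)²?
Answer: 42863209/4900 ≈ 8747.6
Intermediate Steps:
a = 97 (a = -3 + (9 + 1)² = -3 + 10² = -3 + 100 = 97)
v = -243/70 (v = -486*1/140 = -243/70 ≈ -3.4714)
(a + v)² = (97 - 243/70)² = (6547/70)² = 42863209/4900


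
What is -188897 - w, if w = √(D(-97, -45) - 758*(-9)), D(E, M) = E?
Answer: -188897 - 5*√269 ≈ -1.8898e+5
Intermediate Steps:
w = 5*√269 (w = √(-97 - 758*(-9)) = √(-97 + 6822) = √6725 = 5*√269 ≈ 82.006)
-188897 - w = -188897 - 5*√269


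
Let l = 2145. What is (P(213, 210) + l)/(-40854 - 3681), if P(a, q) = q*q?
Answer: -3083/2969 ≈ -1.0384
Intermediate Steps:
P(a, q) = q²
(P(213, 210) + l)/(-40854 - 3681) = (210² + 2145)/(-40854 - 3681) = (44100 + 2145)/(-44535) = 46245*(-1/44535) = -3083/2969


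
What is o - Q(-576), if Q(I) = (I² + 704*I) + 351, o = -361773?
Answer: -288396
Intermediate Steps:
Q(I) = 351 + I² + 704*I
o - Q(-576) = -361773 - (351 + (-576)² + 704*(-576)) = -361773 - (351 + 331776 - 405504) = -361773 - 1*(-73377) = -361773 + 73377 = -288396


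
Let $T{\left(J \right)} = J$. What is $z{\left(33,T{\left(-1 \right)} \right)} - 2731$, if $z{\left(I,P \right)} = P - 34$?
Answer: $-2766$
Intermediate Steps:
$z{\left(I,P \right)} = -34 + P$
$z{\left(33,T{\left(-1 \right)} \right)} - 2731 = \left(-34 - 1\right) - 2731 = -35 - 2731 = -2766$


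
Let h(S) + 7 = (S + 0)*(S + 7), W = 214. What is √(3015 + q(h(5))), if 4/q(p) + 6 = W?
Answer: √2038153/26 ≈ 54.909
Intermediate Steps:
h(S) = -7 + S*(7 + S) (h(S) = -7 + (S + 0)*(S + 7) = -7 + S*(7 + S))
q(p) = 1/52 (q(p) = 4/(-6 + 214) = 4/208 = 4*(1/208) = 1/52)
√(3015 + q(h(5))) = √(3015 + 1/52) = √(156781/52) = √2038153/26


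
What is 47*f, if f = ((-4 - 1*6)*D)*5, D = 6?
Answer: -14100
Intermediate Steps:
f = -300 (f = ((-4 - 1*6)*6)*5 = ((-4 - 6)*6)*5 = -10*6*5 = -60*5 = -300)
47*f = 47*(-300) = -14100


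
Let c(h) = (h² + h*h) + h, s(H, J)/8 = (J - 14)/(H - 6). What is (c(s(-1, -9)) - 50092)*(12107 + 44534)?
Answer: -135117558628/49 ≈ -2.7575e+9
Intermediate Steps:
s(H, J) = 8*(-14 + J)/(-6 + H) (s(H, J) = 8*((J - 14)/(H - 6)) = 8*((-14 + J)/(-6 + H)) = 8*(-14 + J)/(-6 + H))
c(h) = h + 2*h² (c(h) = (h² + h²) + h = 2*h² + h = h + 2*h²)
(c(s(-1, -9)) - 50092)*(12107 + 44534) = ((8*(-14 - 9)/(-6 - 1))*(1 + 2*(8*(-14 - 9)/(-6 - 1))) - 50092)*(12107 + 44534) = ((8*(-23)/(-7))*(1 + 2*(8*(-23)/(-7))) - 50092)*56641 = ((8*(-⅐)*(-23))*(1 + 2*(8*(-⅐)*(-23))) - 50092)*56641 = (184*(1 + 2*(184/7))/7 - 50092)*56641 = (184*(1 + 368/7)/7 - 50092)*56641 = ((184/7)*(375/7) - 50092)*56641 = (69000/49 - 50092)*56641 = -2385508/49*56641 = -135117558628/49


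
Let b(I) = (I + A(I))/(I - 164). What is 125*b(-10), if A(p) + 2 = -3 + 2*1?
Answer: 1625/174 ≈ 9.3391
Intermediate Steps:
A(p) = -3 (A(p) = -2 + (-3 + 2*1) = -2 + (-3 + 2) = -2 - 1 = -3)
b(I) = (-3 + I)/(-164 + I) (b(I) = (I - 3)/(I - 164) = (-3 + I)/(-164 + I))
125*b(-10) = 125*((-3 - 10)/(-164 - 10)) = 125*(-13/(-174)) = 125*(-1/174*(-13)) = 125*(13/174) = 1625/174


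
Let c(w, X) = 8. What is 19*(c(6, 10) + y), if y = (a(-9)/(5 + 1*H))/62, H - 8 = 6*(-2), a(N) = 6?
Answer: 4769/31 ≈ 153.84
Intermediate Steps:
H = -4 (H = 8 + 6*(-2) = 8 - 12 = -4)
y = 3/31 (y = (6/(5 + 1*(-4)))/62 = (6/(5 - 4))*(1/62) = (6/1)*(1/62) = (6*1)*(1/62) = 6*(1/62) = 3/31 ≈ 0.096774)
19*(c(6, 10) + y) = 19*(8 + 3/31) = 19*(251/31) = 4769/31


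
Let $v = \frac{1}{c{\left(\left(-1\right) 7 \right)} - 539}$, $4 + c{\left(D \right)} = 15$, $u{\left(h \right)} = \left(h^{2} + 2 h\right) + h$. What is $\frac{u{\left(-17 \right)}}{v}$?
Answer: $-125664$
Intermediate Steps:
$u{\left(h \right)} = h^{2} + 3 h$
$c{\left(D \right)} = 11$ ($c{\left(D \right)} = -4 + 15 = 11$)
$v = - \frac{1}{528}$ ($v = \frac{1}{11 - 539} = \frac{1}{-528} = - \frac{1}{528} \approx -0.0018939$)
$\frac{u{\left(-17 \right)}}{v} = \frac{\left(-17\right) \left(3 - 17\right)}{- \frac{1}{528}} = \left(-17\right) \left(-14\right) \left(-528\right) = 238 \left(-528\right) = -125664$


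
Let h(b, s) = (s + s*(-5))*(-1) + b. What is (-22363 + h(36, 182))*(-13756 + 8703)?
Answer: 109139747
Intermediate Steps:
h(b, s) = b + 4*s (h(b, s) = (s - 5*s)*(-1) + b = -4*s*(-1) + b = 4*s + b = b + 4*s)
(-22363 + h(36, 182))*(-13756 + 8703) = (-22363 + (36 + 4*182))*(-13756 + 8703) = (-22363 + (36 + 728))*(-5053) = (-22363 + 764)*(-5053) = -21599*(-5053) = 109139747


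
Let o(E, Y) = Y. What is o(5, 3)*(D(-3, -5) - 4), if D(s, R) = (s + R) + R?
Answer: -51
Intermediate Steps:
D(s, R) = s + 2*R (D(s, R) = (R + s) + R = s + 2*R)
o(5, 3)*(D(-3, -5) - 4) = 3*((-3 + 2*(-5)) - 4) = 3*((-3 - 10) - 4) = 3*(-13 - 4) = 3*(-17) = -51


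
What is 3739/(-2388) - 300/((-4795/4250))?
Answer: 605354299/2290092 ≈ 264.34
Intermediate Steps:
3739/(-2388) - 300/((-4795/4250)) = 3739*(-1/2388) - 300/((-4795*1/4250)) = -3739/2388 - 300/(-959/850) = -3739/2388 - 300*(-850/959) = -3739/2388 + 255000/959 = 605354299/2290092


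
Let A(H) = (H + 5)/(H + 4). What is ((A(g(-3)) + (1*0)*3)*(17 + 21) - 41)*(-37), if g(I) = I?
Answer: -1295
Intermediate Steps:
A(H) = (5 + H)/(4 + H)
((A(g(-3)) + (1*0)*3)*(17 + 21) - 41)*(-37) = (((5 - 3)/(4 - 3) + (1*0)*3)*(17 + 21) - 41)*(-37) = ((2/1 + 0*3)*38 - 41)*(-37) = ((1*2 + 0)*38 - 41)*(-37) = ((2 + 0)*38 - 41)*(-37) = (2*38 - 41)*(-37) = (76 - 41)*(-37) = 35*(-37) = -1295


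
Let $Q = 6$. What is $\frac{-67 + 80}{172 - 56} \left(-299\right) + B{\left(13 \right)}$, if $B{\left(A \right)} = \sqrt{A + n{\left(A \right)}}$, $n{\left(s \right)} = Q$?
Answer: $- \frac{3887}{116} + \sqrt{19} \approx -29.15$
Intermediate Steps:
$n{\left(s \right)} = 6$
$B{\left(A \right)} = \sqrt{6 + A}$ ($B{\left(A \right)} = \sqrt{A + 6} = \sqrt{6 + A}$)
$\frac{-67 + 80}{172 - 56} \left(-299\right) + B{\left(13 \right)} = \frac{-67 + 80}{172 - 56} \left(-299\right) + \sqrt{6 + 13} = \frac{13}{116} \left(-299\right) + \sqrt{19} = - \frac{3887}{116} + \sqrt{19}$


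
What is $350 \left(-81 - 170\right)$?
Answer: $-87850$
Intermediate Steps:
$350 \left(-81 - 170\right) = 350 \left(-251\right) = -87850$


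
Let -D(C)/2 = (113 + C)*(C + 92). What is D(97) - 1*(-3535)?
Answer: -75845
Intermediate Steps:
D(C) = -2*(92 + C)*(113 + C) (D(C) = -2*(113 + C)*(C + 92) = -2*(113 + C)*(92 + C) = -2*(92 + C)*(113 + C))
D(97) - 1*(-3535) = (-20792 - 410*97 - 2*97²) - 1*(-3535) = (-20792 - 39770 - 2*9409) + 3535 = (-20792 - 39770 - 18818) + 3535 = -79380 + 3535 = -75845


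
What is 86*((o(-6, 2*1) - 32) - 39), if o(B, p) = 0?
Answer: -6106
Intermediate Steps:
86*((o(-6, 2*1) - 32) - 39) = 86*((0 - 32) - 39) = 86*(-32 - 39) = 86*(-71) = -6106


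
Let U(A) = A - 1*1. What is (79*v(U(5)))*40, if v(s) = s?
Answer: 12640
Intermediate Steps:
U(A) = -1 + A (U(A) = A - 1 = -1 + A)
(79*v(U(5)))*40 = (79*(-1 + 5))*40 = (79*4)*40 = 316*40 = 12640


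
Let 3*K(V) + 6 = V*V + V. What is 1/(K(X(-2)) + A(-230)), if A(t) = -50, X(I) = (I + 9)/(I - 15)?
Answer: -867/45154 ≈ -0.019201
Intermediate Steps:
X(I) = (9 + I)/(-15 + I)
K(V) = -2 + V/3 + V²/3 (K(V) = -2 + (V*V + V)/3 = -2 + (V² + V)/3 = -2 + (V + V²)/3 = -2 + (V/3 + V²/3) = -2 + V/3 + V²/3)
1/(K(X(-2)) + A(-230)) = 1/((-2 + ((9 - 2)/(-15 - 2))/3 + ((9 - 2)/(-15 - 2))²/3) - 50) = 1/((-2 + (7/(-17))/3 + (7/(-17))²/3) - 50) = 1/((-2 + (-1/17*7)/3 + (-1/17*7)²/3) - 50) = 1/((-2 + (⅓)*(-7/17) + (-7/17)²/3) - 50) = 1/((-2 - 7/51 + (⅓)*(49/289)) - 50) = 1/((-2 - 7/51 + 49/867) - 50) = 1/(-1804/867 - 50) = 1/(-45154/867) = -867/45154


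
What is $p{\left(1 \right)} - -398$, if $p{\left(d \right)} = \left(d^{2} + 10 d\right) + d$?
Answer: $410$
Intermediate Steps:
$p{\left(d \right)} = d^{2} + 11 d$
$p{\left(1 \right)} - -398 = 1 \left(11 + 1\right) - -398 = 1 \cdot 12 + 398 = 12 + 398 = 410$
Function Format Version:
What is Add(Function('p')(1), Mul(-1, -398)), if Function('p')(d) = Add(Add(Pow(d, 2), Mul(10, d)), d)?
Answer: 410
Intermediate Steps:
Function('p')(d) = Add(Pow(d, 2), Mul(11, d))
Add(Function('p')(1), Mul(-1, -398)) = Add(Mul(1, Add(11, 1)), Mul(-1, -398)) = Add(Mul(1, 12), 398) = Add(12, 398) = 410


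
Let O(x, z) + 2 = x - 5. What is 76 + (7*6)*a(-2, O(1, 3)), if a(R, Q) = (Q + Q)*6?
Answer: -2948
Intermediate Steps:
O(x, z) = -7 + x (O(x, z) = -2 + (x - 5) = -2 + (-5 + x) = -7 + x)
a(R, Q) = 12*Q (a(R, Q) = (2*Q)*6 = 12*Q)
76 + (7*6)*a(-2, O(1, 3)) = 76 + (7*6)*(12*(-7 + 1)) = 76 + 42*(12*(-6)) = 76 + 42*(-72) = 76 - 3024 = -2948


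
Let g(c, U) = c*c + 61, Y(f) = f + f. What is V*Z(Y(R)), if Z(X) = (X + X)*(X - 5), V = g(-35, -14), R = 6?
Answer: 216048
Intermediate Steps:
Y(f) = 2*f
g(c, U) = 61 + c² (g(c, U) = c² + 61 = 61 + c²)
V = 1286 (V = 61 + (-35)² = 61 + 1225 = 1286)
Z(X) = 2*X*(-5 + X) (Z(X) = (2*X)*(-5 + X) = 2*X*(-5 + X))
V*Z(Y(R)) = 1286*(2*(2*6)*(-5 + 2*6)) = 1286*(2*12*(-5 + 12)) = 1286*(2*12*7) = 1286*168 = 216048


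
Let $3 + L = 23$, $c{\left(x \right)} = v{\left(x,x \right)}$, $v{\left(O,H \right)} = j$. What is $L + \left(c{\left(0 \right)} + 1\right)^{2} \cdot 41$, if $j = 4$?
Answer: $1045$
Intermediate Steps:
$v{\left(O,H \right)} = 4$
$c{\left(x \right)} = 4$
$L = 20$ ($L = -3 + 23 = 20$)
$L + \left(c{\left(0 \right)} + 1\right)^{2} \cdot 41 = 20 + \left(4 + 1\right)^{2} \cdot 41 = 20 + 5^{2} \cdot 41 = 20 + 25 \cdot 41 = 20 + 1025 = 1045$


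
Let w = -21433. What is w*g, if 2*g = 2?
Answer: -21433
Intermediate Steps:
g = 1 (g = (½)*2 = 1)
w*g = -21433*1 = -21433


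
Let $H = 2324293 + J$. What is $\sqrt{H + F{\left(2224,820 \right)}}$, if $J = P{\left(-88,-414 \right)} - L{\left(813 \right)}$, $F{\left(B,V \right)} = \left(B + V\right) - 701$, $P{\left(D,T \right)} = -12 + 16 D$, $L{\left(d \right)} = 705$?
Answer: $21 \sqrt{5271} \approx 1524.6$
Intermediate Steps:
$F{\left(B,V \right)} = -701 + B + V$
$J = -2125$ ($J = \left(-12 + 16 \left(-88\right)\right) - 705 = \left(-12 - 1408\right) - 705 = -1420 - 705 = -2125$)
$H = 2322168$ ($H = 2324293 - 2125 = 2322168$)
$\sqrt{H + F{\left(2224,820 \right)}} = \sqrt{2322168 + \left(-701 + 2224 + 820\right)} = \sqrt{2322168 + 2343} = \sqrt{2324511} = 21 \sqrt{5271}$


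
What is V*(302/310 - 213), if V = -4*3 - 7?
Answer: 624416/155 ≈ 4028.5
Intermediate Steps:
V = -19 (V = -12 - 7 = -19)
V*(302/310 - 213) = -19*(302/310 - 213) = -19*(302*(1/310) - 213) = -19*(151/155 - 213) = -19*(-32864/155) = 624416/155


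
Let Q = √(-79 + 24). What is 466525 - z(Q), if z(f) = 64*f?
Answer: 466525 - 64*I*√55 ≈ 4.6653e+5 - 474.64*I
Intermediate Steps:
Q = I*√55 (Q = √(-55) = I*√55 ≈ 7.4162*I)
466525 - z(Q) = 466525 - 64*I*√55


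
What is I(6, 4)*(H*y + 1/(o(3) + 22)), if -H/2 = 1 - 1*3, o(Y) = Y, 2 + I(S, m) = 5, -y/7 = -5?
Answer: 10503/25 ≈ 420.12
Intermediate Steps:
y = 35 (y = -7*(-5) = 35)
I(S, m) = 3 (I(S, m) = -2 + 5 = 3)
H = 4 (H = -2*(1 - 1*3) = -2*(1 - 3) = -2*(-2) = 4)
I(6, 4)*(H*y + 1/(o(3) + 22)) = 3*(4*35 + 1/(3 + 22)) = 3*(140 + 1/25) = 3*(3501/25) = 10503/25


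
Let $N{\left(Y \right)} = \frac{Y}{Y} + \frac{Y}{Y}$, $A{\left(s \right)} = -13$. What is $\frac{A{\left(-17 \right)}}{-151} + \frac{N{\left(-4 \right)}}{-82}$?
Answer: $\frac{382}{6191} \approx 0.061702$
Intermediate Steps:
$N{\left(Y \right)} = 2$ ($N{\left(Y \right)} = 1 + 1 = 2$)
$\frac{A{\left(-17 \right)}}{-151} + \frac{N{\left(-4 \right)}}{-82} = - \frac{13}{-151} + \frac{2}{-82} = \left(-13\right) \left(- \frac{1}{151}\right) + 2 \left(- \frac{1}{82}\right) = \frac{13}{151} - \frac{1}{41} = \frac{382}{6191}$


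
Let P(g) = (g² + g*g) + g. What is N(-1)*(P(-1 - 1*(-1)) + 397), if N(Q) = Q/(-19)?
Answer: 397/19 ≈ 20.895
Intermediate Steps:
N(Q) = -Q/19 (N(Q) = Q*(-1/19) = -Q/19)
P(g) = g + 2*g² (P(g) = (g² + g²) + g = 2*g² + g = g + 2*g²)
N(-1)*(P(-1 - 1*(-1)) + 397) = (-1/19*(-1))*((-1 - 1*(-1))*(1 + 2*(-1 - 1*(-1))) + 397) = ((-1 + 1)*(1 + 2*(-1 + 1)) + 397)/19 = (0*(1 + 2*0) + 397)/19 = (0*(1 + 0) + 397)/19 = (0*1 + 397)/19 = (0 + 397)/19 = (1/19)*397 = 397/19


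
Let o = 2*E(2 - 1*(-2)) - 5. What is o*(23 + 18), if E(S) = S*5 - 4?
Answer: 1107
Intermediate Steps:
E(S) = -4 + 5*S (E(S) = 5*S - 4 = -4 + 5*S)
o = 27 (o = 2*(-4 + 5*(2 - 1*(-2))) - 5 = 2*(-4 + 5*(2 + 2)) - 5 = 2*(-4 + 5*4) - 5 = 2*(-4 + 20) - 5 = 2*16 - 5 = 32 - 5 = 27)
o*(23 + 18) = 27*(23 + 18) = 27*41 = 1107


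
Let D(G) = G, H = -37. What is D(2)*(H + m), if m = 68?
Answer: 62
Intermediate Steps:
D(2)*(H + m) = 2*(-37 + 68) = 2*31 = 62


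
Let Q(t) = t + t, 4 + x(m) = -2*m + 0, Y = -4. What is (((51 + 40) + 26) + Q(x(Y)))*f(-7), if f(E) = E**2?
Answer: 6125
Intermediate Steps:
x(m) = -4 - 2*m (x(m) = -4 + (-2*m + 0) = -4 - 2*m)
Q(t) = 2*t
(((51 + 40) + 26) + Q(x(Y)))*f(-7) = (((51 + 40) + 26) + 2*(-4 - 2*(-4)))*(-7)**2 = ((91 + 26) + 2*(-4 + 8))*49 = (117 + 2*4)*49 = (117 + 8)*49 = 125*49 = 6125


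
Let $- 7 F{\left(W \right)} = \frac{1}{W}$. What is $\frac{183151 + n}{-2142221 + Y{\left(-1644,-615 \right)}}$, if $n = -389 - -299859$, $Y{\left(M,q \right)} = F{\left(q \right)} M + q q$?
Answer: $- \frac{692561135}{2531334808} \approx -0.2736$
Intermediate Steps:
$F{\left(W \right)} = - \frac{1}{7 W}$
$Y{\left(M,q \right)} = q^{2} - \frac{M}{7 q}$ ($Y{\left(M,q \right)} = - \frac{1}{7 q} M + q q = - \frac{M}{7 q} + q^{2} = q^{2} - \frac{M}{7 q}$)
$n = 299470$ ($n = -389 + 299859 = 299470$)
$\frac{183151 + n}{-2142221 + Y{\left(-1644,-615 \right)}} = \frac{183151 + 299470}{-2142221 + \frac{\left(-615\right)^{3} - - \frac{1644}{7}}{-615}} = \frac{482621}{-2142221 - \frac{-232608375 + \frac{1644}{7}}{615}} = \frac{482621}{-2142221 - - \frac{542752327}{1435}} = \frac{482621}{-2142221 + \frac{542752327}{1435}} = \frac{482621}{- \frac{2531334808}{1435}} = 482621 \left(- \frac{1435}{2531334808}\right) = - \frac{692561135}{2531334808}$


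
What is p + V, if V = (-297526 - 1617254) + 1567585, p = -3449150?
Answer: -3796345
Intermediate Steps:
V = -347195 (V = -1914780 + 1567585 = -347195)
p + V = -3449150 - 347195 = -3796345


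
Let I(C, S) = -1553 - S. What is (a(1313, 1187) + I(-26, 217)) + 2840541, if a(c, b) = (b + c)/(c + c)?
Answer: 3727307573/1313 ≈ 2.8388e+6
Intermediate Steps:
a(c, b) = (b + c)/(2*c) (a(c, b) = (b + c)/((2*c)) = (b + c)*(1/(2*c)) = (b + c)/(2*c))
(a(1313, 1187) + I(-26, 217)) + 2840541 = ((½)*(1187 + 1313)/1313 + (-1553 - 1*217)) + 2840541 = ((½)*(1/1313)*2500 + (-1553 - 217)) + 2840541 = (1250/1313 - 1770) + 2840541 = -2322760/1313 + 2840541 = 3727307573/1313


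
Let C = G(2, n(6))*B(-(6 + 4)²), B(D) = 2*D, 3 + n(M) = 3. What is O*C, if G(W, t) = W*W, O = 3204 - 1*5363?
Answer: 1727200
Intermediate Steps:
n(M) = 0 (n(M) = -3 + 3 = 0)
O = -2159 (O = 3204 - 5363 = -2159)
G(W, t) = W²
C = -800 (C = 2²*(2*(-(6 + 4)²)) = 4*(2*(-1*10²)) = 4*(2*(-1*100)) = 4*(2*(-100)) = 4*(-200) = -800)
O*C = -2159*(-800) = 1727200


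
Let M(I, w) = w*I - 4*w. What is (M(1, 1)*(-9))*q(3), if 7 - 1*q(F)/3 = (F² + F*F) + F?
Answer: -1134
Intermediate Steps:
M(I, w) = -4*w + I*w (M(I, w) = I*w - 4*w = -4*w + I*w)
q(F) = 21 - 6*F² - 3*F (q(F) = 21 - 3*((F² + F*F) + F) = 21 - 3*((F² + F²) + F) = 21 - 3*(2*F² + F) = 21 - 3*(F + 2*F²) = 21 + (-6*F² - 3*F) = 21 - 6*F² - 3*F)
(M(1, 1)*(-9))*q(3) = ((1*(-4 + 1))*(-9))*(21 - 6*3² - 3*3) = ((1*(-3))*(-9))*(21 - 6*9 - 9) = (-3*(-9))*(21 - 54 - 9) = 27*(-42) = -1134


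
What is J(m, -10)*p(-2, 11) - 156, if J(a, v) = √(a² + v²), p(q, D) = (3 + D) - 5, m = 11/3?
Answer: -156 + 3*√1021 ≈ -60.141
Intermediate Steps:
m = 11/3 (m = 11*(⅓) = 11/3 ≈ 3.6667)
p(q, D) = -2 + D
J(m, -10)*p(-2, 11) - 156 = √((11/3)² + (-10)²)*(-2 + 11) - 156 = √(121/9 + 100)*9 - 156 = √(1021/9)*9 - 156 = (√1021/3)*9 - 156 = 3*√1021 - 156 = -156 + 3*√1021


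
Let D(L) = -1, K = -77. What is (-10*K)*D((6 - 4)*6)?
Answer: -770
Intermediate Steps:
(-10*K)*D((6 - 4)*6) = -10*(-77)*(-1) = 770*(-1) = -770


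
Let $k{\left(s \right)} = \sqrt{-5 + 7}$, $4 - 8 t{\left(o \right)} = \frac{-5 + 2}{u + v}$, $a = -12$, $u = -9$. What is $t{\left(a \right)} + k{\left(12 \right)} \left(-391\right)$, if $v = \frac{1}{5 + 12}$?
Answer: $\frac{557}{1216} - 391 \sqrt{2} \approx -552.5$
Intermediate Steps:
$v = \frac{1}{17} \approx 0.058824$
$t{\left(o \right)} = \frac{557}{1216}$ ($t{\left(o \right)} = \frac{1}{2} - \frac{\left(-5 + 2\right) \frac{1}{-9 + \frac{1}{17}}}{8} = \frac{1}{2} - \frac{\left(-3\right) \frac{1}{- \frac{152}{17}}}{8} = \frac{1}{2} - \frac{\left(-3\right) \left(- \frac{17}{152}\right)}{8} = \frac{1}{2} - \frac{51}{1216} = \frac{557}{1216}$)
$k{\left(s \right)} = \sqrt{2}$
$t{\left(a \right)} + k{\left(12 \right)} \left(-391\right) = \frac{557}{1216} + \sqrt{2} \left(-391\right) = \frac{557}{1216} - 391 \sqrt{2}$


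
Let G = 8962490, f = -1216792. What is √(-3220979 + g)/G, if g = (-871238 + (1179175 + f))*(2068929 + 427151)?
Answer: I*√2268578009379/8962490 ≈ 0.16805*I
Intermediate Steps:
g = -2268574788400 (g = (-871238 + (1179175 - 1216792))*(2068929 + 427151) = (-871238 - 37617)*2496080 = -908855*2496080 = -2268574788400)
√(-3220979 + g)/G = √(-3220979 - 2268574788400)/8962490 = √(-2268578009379)*(1/8962490) = (I*√2268578009379)*(1/8962490) = I*√2268578009379/8962490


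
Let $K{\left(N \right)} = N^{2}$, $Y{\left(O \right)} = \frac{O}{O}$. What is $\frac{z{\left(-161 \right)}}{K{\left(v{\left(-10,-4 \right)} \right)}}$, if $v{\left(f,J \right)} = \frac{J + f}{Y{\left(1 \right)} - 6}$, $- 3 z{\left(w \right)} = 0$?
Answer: $0$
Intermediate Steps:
$z{\left(w \right)} = 0$ ($z{\left(w \right)} = \left(- \frac{1}{3}\right) 0 = 0$)
$Y{\left(O \right)} = 1$
$v{\left(f,J \right)} = - \frac{J}{5} - \frac{f}{5}$ ($v{\left(f,J \right)} = \frac{J + f}{1 - 6} = \frac{J + f}{-5} = \left(J + f\right) \left(- \frac{1}{5}\right) = - \frac{J}{5} - \frac{f}{5}$)
$\frac{z{\left(-161 \right)}}{K{\left(v{\left(-10,-4 \right)} \right)}} = \frac{0}{\left(\left(- \frac{1}{5}\right) \left(-4\right) - -2\right)^{2}} = \frac{0}{\left(\frac{4}{5} + 2\right)^{2}} = \frac{0}{\left(\frac{14}{5}\right)^{2}} = \frac{0}{\frac{196}{25}} = 0 \cdot \frac{25}{196} = 0$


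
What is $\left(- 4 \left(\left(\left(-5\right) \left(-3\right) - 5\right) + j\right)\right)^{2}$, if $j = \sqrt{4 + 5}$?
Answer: $2704$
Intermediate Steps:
$j = 3$ ($j = \sqrt{9} = 3$)
$\left(- 4 \left(\left(\left(-5\right) \left(-3\right) - 5\right) + j\right)\right)^{2} = \left(- 4 \left(\left(\left(-5\right) \left(-3\right) - 5\right) + 3\right)\right)^{2} = \left(- 4 \left(\left(15 - 5\right) + 3\right)\right)^{2} = \left(- 4 \left(10 + 3\right)\right)^{2} = \left(\left(-4\right) 13\right)^{2} = \left(-52\right)^{2} = 2704$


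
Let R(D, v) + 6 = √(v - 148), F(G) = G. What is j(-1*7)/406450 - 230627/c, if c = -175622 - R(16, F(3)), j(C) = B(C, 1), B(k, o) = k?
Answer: 16461737159389193/12535316158826450 - 230627*I*√145/30840979601 ≈ 1.3132 - 9.0046e-5*I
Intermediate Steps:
R(D, v) = -6 + √(-148 + v) (R(D, v) = -6 + √(v - 148) = -6 + √(-148 + v))
j(C) = C
c = -175616 - I*√145 (c = -175622 - (-6 + √(-148 + 3)) = -175622 - (-6 + √(-145)) = -175622 - (-6 + I*√145) = -175622 + (6 - I*√145) = -175616 - I*√145 ≈ -1.7562e+5 - 12.042*I)
j(-1*7)/406450 - 230627/c = -1*7/406450 - 230627/(-175616 - I*√145) = -7*1/406450 - 230627/(-175616 - I*√145) = -7/406450 - 230627/(-175616 - I*√145)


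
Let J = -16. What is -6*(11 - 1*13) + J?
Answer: -4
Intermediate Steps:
-6*(11 - 1*13) + J = -6*(11 - 1*13) - 16 = -6*(11 - 13) - 16 = -6*(-2) - 16 = 12 - 16 = -4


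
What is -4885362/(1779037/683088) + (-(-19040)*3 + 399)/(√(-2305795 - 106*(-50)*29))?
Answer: -3337132157856/1779037 - 1743*I*√2152095/65215 ≈ -1.8758e+6 - 39.209*I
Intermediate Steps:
-4885362/(1779037/683088) + (-(-19040)*3 + 399)/(√(-2305795 - 106*(-50)*29)) = -4885362/(1779037*(1/683088)) + (-595*(-96) + 399)/(√(-2305795 + 5300*29)) = -4885362/1779037/683088 + (57120 + 399)/(√(-2305795 + 153700)) = -4885362*683088/1779037 + 57519/(√(-2152095)) = -3337132157856/1779037 + 57519/((I*√2152095)) = -3337132157856/1779037 + 57519*(-I*√2152095/2152095) = -3337132157856/1779037 - 1743*I*√2152095/65215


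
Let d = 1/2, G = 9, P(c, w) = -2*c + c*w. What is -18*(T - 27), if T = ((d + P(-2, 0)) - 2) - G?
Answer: 603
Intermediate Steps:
d = 1/2 ≈ 0.50000
T = -13/2 (T = ((1/2 - 2*(-2 + 0)) - 2) - 1*9 = ((1/2 - 2*(-2)) - 2) - 9 = ((1/2 + 4) - 2) - 9 = (9/2 - 2) - 9 = 5/2 - 9 = -13/2 ≈ -6.5000)
-18*(T - 27) = -18*(-13/2 - 27) = -18*(-67/2) = 603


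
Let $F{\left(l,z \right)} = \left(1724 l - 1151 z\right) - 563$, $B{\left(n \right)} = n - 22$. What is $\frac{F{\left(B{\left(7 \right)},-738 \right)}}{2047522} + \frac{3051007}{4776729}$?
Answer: $\frac{10178323572589}{9780457715538} \approx 1.0407$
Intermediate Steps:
$B{\left(n \right)} = -22 + n$
$F{\left(l,z \right)} = -563 - 1151 z + 1724 l$ ($F{\left(l,z \right)} = \left(- 1151 z + 1724 l\right) - 563 = -563 - 1151 z + 1724 l$)
$\frac{F{\left(B{\left(7 \right)},-738 \right)}}{2047522} + \frac{3051007}{4776729} = \frac{-563 - -849438 + 1724 \left(-22 + 7\right)}{2047522} + \frac{3051007}{4776729} = \left(-563 + 849438 + 1724 \left(-15\right)\right) \frac{1}{2047522} + 3051007 \cdot \frac{1}{4776729} = \left(-563 + 849438 - 25860\right) \frac{1}{2047522} + \frac{3051007}{4776729} = 823015 \cdot \frac{1}{2047522} + \frac{3051007}{4776729} = \frac{823015}{2047522} + \frac{3051007}{4776729} = \frac{10178323572589}{9780457715538}$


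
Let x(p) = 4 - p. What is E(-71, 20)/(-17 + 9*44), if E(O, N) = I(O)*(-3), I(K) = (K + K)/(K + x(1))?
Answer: -213/12886 ≈ -0.016530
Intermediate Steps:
I(K) = 2*K/(3 + K) (I(K) = (K + K)/(K + (4 - 1*1)) = (2*K)/(K + (4 - 1)) = (2*K)/(K + 3) = (2*K)/(3 + K) = 2*K/(3 + K))
E(O, N) = -6*O/(3 + O) (E(O, N) = (2*O/(3 + O))*(-3) = -6*O/(3 + O))
E(-71, 20)/(-17 + 9*44) = (-6*(-71)/(3 - 71))/(-17 + 9*44) = (-6*(-71)/(-68))/(-17 + 396) = -6*(-71)*(-1/68)/379 = -213/34*1/379 = -213/12886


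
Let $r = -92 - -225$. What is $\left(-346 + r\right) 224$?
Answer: $-47712$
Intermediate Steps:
$r = 133$ ($r = -92 + 225 = 133$)
$\left(-346 + r\right) 224 = \left(-346 + 133\right) 224 = \left(-213\right) 224 = -47712$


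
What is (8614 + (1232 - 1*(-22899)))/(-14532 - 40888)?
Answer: -6549/11084 ≈ -0.59085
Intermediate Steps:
(8614 + (1232 - 1*(-22899)))/(-14532 - 40888) = (8614 + (1232 + 22899))/(-55420) = (8614 + 24131)*(-1/55420) = 32745*(-1/55420) = -6549/11084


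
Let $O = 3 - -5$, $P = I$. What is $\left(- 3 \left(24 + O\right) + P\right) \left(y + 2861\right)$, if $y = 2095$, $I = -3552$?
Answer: $-18079488$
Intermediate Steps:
$P = -3552$
$O = 8$ ($O = 3 + 5 = 8$)
$\left(- 3 \left(24 + O\right) + P\right) \left(y + 2861\right) = \left(- 3 \left(24 + 8\right) - 3552\right) \left(2095 + 2861\right) = \left(\left(-3\right) 32 - 3552\right) 4956 = \left(-96 - 3552\right) 4956 = \left(-3648\right) 4956 = -18079488$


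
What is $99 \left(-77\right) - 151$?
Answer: $-7774$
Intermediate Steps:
$99 \left(-77\right) - 151 = -7623 - 151 = -7774$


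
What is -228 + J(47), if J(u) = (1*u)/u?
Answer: -227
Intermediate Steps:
J(u) = 1 (J(u) = u/u = 1)
-228 + J(47) = -228 + 1 = -227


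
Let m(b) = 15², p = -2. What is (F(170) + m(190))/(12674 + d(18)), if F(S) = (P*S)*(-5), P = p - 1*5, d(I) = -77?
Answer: 25/51 ≈ 0.49020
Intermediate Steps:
m(b) = 225
P = -7 (P = -2 - 1*5 = -2 - 5 = -7)
F(S) = 35*S (F(S) = -7*S*(-5) = 35*S)
(F(170) + m(190))/(12674 + d(18)) = (35*170 + 225)/(12674 - 77) = (5950 + 225)/12597 = 6175*(1/12597) = 25/51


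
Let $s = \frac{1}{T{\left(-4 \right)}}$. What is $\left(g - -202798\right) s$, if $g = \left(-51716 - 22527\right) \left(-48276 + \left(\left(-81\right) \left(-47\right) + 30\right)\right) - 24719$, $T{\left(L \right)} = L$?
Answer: $-824865689$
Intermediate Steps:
$s = - \frac{1}{4}$ ($s = \frac{1}{-4} = - \frac{1}{4} \approx -0.25$)
$g = 3299259958$ ($g = - 74243 \left(-48276 + \left(3807 + 30\right)\right) - 24719 = - 74243 \left(-48276 + 3837\right) - 24719 = \left(-74243\right) \left(-44439\right) - 24719 = 3299284677 - 24719 = 3299259958$)
$\left(g - -202798\right) s = \left(3299259958 - -202798\right) \left(- \frac{1}{4}\right) = \left(3299259958 + 202798\right) \left(- \frac{1}{4}\right) = 3299462756 \left(- \frac{1}{4}\right) = -824865689$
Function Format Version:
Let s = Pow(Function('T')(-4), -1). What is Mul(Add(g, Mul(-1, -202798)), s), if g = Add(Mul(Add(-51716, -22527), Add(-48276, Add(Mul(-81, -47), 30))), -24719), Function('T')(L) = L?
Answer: -824865689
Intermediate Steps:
s = Rational(-1, 4) (s = Pow(-4, -1) = Rational(-1, 4) ≈ -0.25000)
g = 3299259958 (g = Add(Mul(-74243, Add(-48276, Add(3807, 30))), -24719) = Add(Mul(-74243, Add(-48276, 3837)), -24719) = Add(Mul(-74243, -44439), -24719) = Add(3299284677, -24719) = 3299259958)
Mul(Add(g, Mul(-1, -202798)), s) = Mul(Add(3299259958, Mul(-1, -202798)), Rational(-1, 4)) = Mul(Add(3299259958, 202798), Rational(-1, 4)) = Mul(3299462756, Rational(-1, 4)) = -824865689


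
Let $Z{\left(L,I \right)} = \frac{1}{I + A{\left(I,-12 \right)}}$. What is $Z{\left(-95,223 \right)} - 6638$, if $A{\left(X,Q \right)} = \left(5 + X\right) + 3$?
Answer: $- \frac{3013651}{454} \approx -6638.0$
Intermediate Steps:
$A{\left(X,Q \right)} = 8 + X$
$Z{\left(L,I \right)} = \frac{1}{8 + 2 I}$ ($Z{\left(L,I \right)} = \frac{1}{I + \left(8 + I\right)} = \frac{1}{8 + 2 I}$)
$Z{\left(-95,223 \right)} - 6638 = \frac{1}{2 \left(4 + 223\right)} - 6638 = \frac{1}{2 \cdot 227} - 6638 = \frac{1}{2} \cdot \frac{1}{227} - 6638 = \frac{1}{454} - 6638 = - \frac{3013651}{454}$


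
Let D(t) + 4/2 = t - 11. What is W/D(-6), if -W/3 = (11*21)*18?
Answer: 12474/19 ≈ 656.53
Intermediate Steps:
D(t) = -13 + t (D(t) = -2 + (t - 11) = -2 + (-11 + t) = -13 + t)
W = -12474 (W = -3*11*21*18 = -693*18 = -3*4158 = -12474)
W/D(-6) = -12474/(-13 - 6) = -12474/(-19) = -12474*(-1/19) = 12474/19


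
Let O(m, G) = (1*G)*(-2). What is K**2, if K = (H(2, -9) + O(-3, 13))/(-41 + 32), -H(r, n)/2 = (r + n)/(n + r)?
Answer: 784/81 ≈ 9.6790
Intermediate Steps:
H(r, n) = -2 (H(r, n) = -2*(r + n)/(n + r) = -2*(n + r)/(n + r) = -2*1 = -2)
O(m, G) = -2*G (O(m, G) = G*(-2) = -2*G)
K = 28/9 (K = (-2 - 2*13)/(-41 + 32) = (-2 - 26)/(-9) = -28*(-1/9) = 28/9 ≈ 3.1111)
K**2 = (28/9)**2 = 784/81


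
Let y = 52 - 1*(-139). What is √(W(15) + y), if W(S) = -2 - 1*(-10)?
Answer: √199 ≈ 14.107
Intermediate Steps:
y = 191 (y = 52 + 139 = 191)
W(S) = 8 (W(S) = -2 + 10 = 8)
√(W(15) + y) = √(8 + 191) = √199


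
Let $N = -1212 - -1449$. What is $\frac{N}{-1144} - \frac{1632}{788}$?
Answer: $- \frac{513441}{225368} \approx -2.2782$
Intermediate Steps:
$N = 237$ ($N = -1212 + 1449 = 237$)
$\frac{N}{-1144} - \frac{1632}{788} = \frac{237}{-1144} - \frac{1632}{788} = 237 \left(- \frac{1}{1144}\right) - \frac{408}{197} = - \frac{237}{1144} - \frac{408}{197} = - \frac{513441}{225368}$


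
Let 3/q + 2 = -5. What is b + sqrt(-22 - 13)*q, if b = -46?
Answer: -46 - 3*I*sqrt(35)/7 ≈ -46.0 - 2.5355*I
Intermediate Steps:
q = -3/7 (q = 3/(-2 - 5) = 3/(-7) = 3*(-1/7) = -3/7 ≈ -0.42857)
b + sqrt(-22 - 13)*q = -46 + sqrt(-22 - 13)*(-3/7) = -46 + sqrt(-35)*(-3/7) = -46 + (I*sqrt(35))*(-3/7) = -46 - 3*I*sqrt(35)/7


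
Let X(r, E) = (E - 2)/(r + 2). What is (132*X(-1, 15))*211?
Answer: 362076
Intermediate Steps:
X(r, E) = (-2 + E)/(2 + r)
(132*X(-1, 15))*211 = (132*((-2 + 15)/(2 - 1)))*211 = (132*(13/1))*211 = (132*(1*13))*211 = (132*13)*211 = 1716*211 = 362076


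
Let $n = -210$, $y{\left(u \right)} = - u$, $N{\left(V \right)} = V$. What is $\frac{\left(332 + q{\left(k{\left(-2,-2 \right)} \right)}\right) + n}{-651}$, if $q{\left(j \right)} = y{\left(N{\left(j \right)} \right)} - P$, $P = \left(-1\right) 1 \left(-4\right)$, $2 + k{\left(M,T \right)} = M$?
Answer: $- \frac{122}{651} \approx -0.1874$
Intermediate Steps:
$k{\left(M,T \right)} = -2 + M$
$P = 4$ ($P = \left(-1\right) \left(-4\right) = 4$)
$q{\left(j \right)} = -4 - j$ ($q{\left(j \right)} = - j - 4 = -4 - j$)
$\frac{\left(332 + q{\left(k{\left(-2,-2 \right)} \right)}\right) + n}{-651} = \frac{\left(332 - 0\right) - 210}{-651} = \left(\left(332 - 0\right) - 210\right) \left(- \frac{1}{651}\right) = \left(\left(332 + \left(-4 + 4\right)\right) - 210\right) \left(- \frac{1}{651}\right) = \left(\left(332 + 0\right) - 210\right) \left(- \frac{1}{651}\right) = \left(332 - 210\right) \left(- \frac{1}{651}\right) = 122 \left(- \frac{1}{651}\right) = - \frac{122}{651}$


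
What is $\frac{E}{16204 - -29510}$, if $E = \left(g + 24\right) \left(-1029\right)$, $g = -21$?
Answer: $- \frac{1029}{15238} \approx -0.067528$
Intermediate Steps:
$E = -3087$ ($E = \left(-21 + 24\right) \left(-1029\right) = 3 \left(-1029\right) = -3087$)
$\frac{E}{16204 - -29510} = - \frac{3087}{16204 - -29510} = - \frac{3087}{16204 + 29510} = - \frac{3087}{45714} = \left(-3087\right) \frac{1}{45714} = - \frac{1029}{15238}$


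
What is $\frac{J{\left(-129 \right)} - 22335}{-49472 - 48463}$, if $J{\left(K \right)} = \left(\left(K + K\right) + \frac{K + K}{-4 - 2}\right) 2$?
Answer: $\frac{4553}{19587} \approx 0.23245$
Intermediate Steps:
$J{\left(K \right)} = \frac{10 K}{3}$ ($J{\left(K \right)} = \left(2 K + \frac{2 K}{-6}\right) 2 = \left(2 K + 2 K \left(- \frac{1}{6}\right)\right) 2 = \left(2 K - \frac{K}{3}\right) 2 = \frac{5 K}{3} \cdot 2 = \frac{10 K}{3}$)
$\frac{J{\left(-129 \right)} - 22335}{-49472 - 48463} = \frac{\frac{10}{3} \left(-129\right) - 22335}{-49472 - 48463} = \frac{-430 - 22335}{-97935} = \left(-22765\right) \left(- \frac{1}{97935}\right) = \frac{4553}{19587}$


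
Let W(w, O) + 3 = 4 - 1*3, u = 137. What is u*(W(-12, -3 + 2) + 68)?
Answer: 9042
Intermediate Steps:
W(w, O) = -2 (W(w, O) = -3 + (4 - 1*3) = -3 + (4 - 3) = -3 + 1 = -2)
u*(W(-12, -3 + 2) + 68) = 137*(-2 + 68) = 137*66 = 9042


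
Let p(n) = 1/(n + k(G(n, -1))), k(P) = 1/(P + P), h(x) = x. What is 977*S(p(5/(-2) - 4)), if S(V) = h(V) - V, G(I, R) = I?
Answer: 0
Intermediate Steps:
k(P) = 1/(2*P)
p(n) = 1/(n + 1/(2*n))
S(V) = 0 (S(V) = V - V = 0)
977*S(p(5/(-2) - 4)) = 977*0 = 0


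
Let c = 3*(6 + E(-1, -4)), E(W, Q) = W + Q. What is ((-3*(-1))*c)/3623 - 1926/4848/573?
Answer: 1001291/559130344 ≈ 0.0017908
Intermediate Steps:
E(W, Q) = Q + W
c = 3 (c = 3*(6 + (-4 - 1)) = 3*(6 - 5) = 3*1 = 3)
((-3*(-1))*c)/3623 - 1926/4848/573 = (-3*(-1)*3)/3623 - 1926/4848/573 = (3*3)*(1/3623) - 1926*1/4848*(1/573) = 9*(1/3623) - 321/808*1/573 = 9/3623 - 107/154328 = 1001291/559130344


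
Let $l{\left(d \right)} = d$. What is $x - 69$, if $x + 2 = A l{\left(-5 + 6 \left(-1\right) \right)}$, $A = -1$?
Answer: $-60$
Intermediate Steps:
$x = 9$ ($x = -2 - \left(-5 + 6 \left(-1\right)\right) = -2 - \left(-5 - 6\right) = -2 - -11 = -2 + 11 = 9$)
$x - 69 = 9 - 69 = -60$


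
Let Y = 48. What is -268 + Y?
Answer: -220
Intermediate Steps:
-268 + Y = -268 + 48 = -220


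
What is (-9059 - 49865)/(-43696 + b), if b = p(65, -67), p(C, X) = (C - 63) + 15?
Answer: 58924/43679 ≈ 1.3490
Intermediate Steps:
p(C, X) = -48 + C (p(C, X) = (-63 + C) + 15 = -48 + C)
b = 17 (b = -48 + 65 = 17)
(-9059 - 49865)/(-43696 + b) = (-9059 - 49865)/(-43696 + 17) = -58924/(-43679) = -58924*(-1/43679) = 58924/43679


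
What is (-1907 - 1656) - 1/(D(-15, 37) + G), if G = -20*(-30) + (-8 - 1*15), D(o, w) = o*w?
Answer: -78387/22 ≈ -3563.0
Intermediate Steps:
G = 577 (G = 600 + (-8 - 15) = 600 - 23 = 577)
(-1907 - 1656) - 1/(D(-15, 37) + G) = (-1907 - 1656) - 1/(-15*37 + 577) = -3563 - 1/(-555 + 577) = -3563 - 1/22 = -78387/22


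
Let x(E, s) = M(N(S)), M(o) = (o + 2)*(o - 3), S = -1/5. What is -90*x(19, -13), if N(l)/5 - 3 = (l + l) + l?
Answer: -11340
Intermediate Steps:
S = -1/5 (S = -1*1/5 = -1/5 ≈ -0.20000)
N(l) = 15 + 15*l (N(l) = 15 + 5*((l + l) + l) = 15 + 5*(2*l + l) = 15 + 5*(3*l) = 15 + 15*l)
M(o) = (-3 + o)*(2 + o) (M(o) = (2 + o)*(-3 + o) = (-3 + o)*(2 + o))
x(E, s) = 126 (x(E, s) = -6 + (15 + 15*(-1/5))**2 - (15 + 15*(-1/5)) = -6 + (15 - 3)**2 - (15 - 3) = -6 + 12**2 - 1*12 = -6 + 144 - 12 = 126)
-90*x(19, -13) = -90*126 = -11340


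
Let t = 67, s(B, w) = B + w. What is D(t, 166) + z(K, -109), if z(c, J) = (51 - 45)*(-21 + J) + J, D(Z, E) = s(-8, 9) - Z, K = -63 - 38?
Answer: -955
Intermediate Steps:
K = -101
D(Z, E) = 1 - Z (D(Z, E) = (-8 + 9) - Z = 1 - Z)
z(c, J) = -126 + 7*J (z(c, J) = 6*(-21 + J) + J = (-126 + 6*J) + J = -126 + 7*J)
D(t, 166) + z(K, -109) = (1 - 1*67) + (-126 + 7*(-109)) = (1 - 67) + (-126 - 763) = -66 - 889 = -955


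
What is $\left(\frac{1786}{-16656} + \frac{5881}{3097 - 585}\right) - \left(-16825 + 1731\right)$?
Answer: $\frac{39476530967}{2614992} \approx 15096.0$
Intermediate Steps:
$\left(\frac{1786}{-16656} + \frac{5881}{3097 - 585}\right) - \left(-16825 + 1731\right) = \left(1786 \left(- \frac{1}{16656}\right) + \frac{5881}{3097 - 585}\right) - -15094 = \left(- \frac{893}{8328} + \frac{5881}{2512}\right) + 15094 = \frac{5841719}{2614992} + 15094 = \frac{39476530967}{2614992}$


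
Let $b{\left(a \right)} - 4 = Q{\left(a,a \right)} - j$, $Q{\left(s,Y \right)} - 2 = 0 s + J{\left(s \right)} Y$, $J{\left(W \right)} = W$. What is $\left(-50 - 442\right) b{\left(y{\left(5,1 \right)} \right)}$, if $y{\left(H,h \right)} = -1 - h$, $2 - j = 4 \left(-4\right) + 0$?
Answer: $3936$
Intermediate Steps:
$Q{\left(s,Y \right)} = 2 + Y s$ ($Q{\left(s,Y \right)} = 2 + \left(0 s + s Y\right) = 2 + \left(0 + Y s\right) = 2 + Y s$)
$j = 18$ ($j = 2 - \left(4 \left(-4\right) + 0\right) = 2 - \left(-16 + 0\right) = 2 - -16 = 2 + 16 = 18$)
$b{\left(a \right)} = -12 + a^{2}$ ($b{\left(a \right)} = 4 + \left(\left(2 + a a\right) - 18\right) = 4 + \left(\left(2 + a^{2}\right) - 18\right) = 4 + \left(-16 + a^{2}\right) = -12 + a^{2}$)
$\left(-50 - 442\right) b{\left(y{\left(5,1 \right)} \right)} = \left(-50 - 442\right) \left(-12 + \left(-1 - 1\right)^{2}\right) = - 492 \left(-12 + \left(-1 - 1\right)^{2}\right) = - 492 \left(-12 + \left(-2\right)^{2}\right) = - 492 \left(-12 + 4\right) = \left(-492\right) \left(-8\right) = 3936$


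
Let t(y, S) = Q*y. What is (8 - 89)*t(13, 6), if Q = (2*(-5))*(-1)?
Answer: -10530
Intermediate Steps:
Q = 10 (Q = -10*(-1) = 10)
t(y, S) = 10*y
(8 - 89)*t(13, 6) = (8 - 89)*(10*13) = -81*130 = -10530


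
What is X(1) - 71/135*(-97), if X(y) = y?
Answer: 7022/135 ≈ 52.015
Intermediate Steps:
X(1) - 71/135*(-97) = 1 - 71/135*(-97) = 1 + 6887/135 = 7022/135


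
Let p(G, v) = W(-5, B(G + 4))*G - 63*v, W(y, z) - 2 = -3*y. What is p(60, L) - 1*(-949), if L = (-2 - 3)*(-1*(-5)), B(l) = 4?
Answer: 3544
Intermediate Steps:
L = -25 (L = -5*5 = -25)
W(y, z) = 2 - 3*y
p(G, v) = -63*v + 17*G (p(G, v) = (2 - 3*(-5))*G - 63*v = (2 + 15)*G - 63*v = 17*G - 63*v = -63*v + 17*G)
p(60, L) - 1*(-949) = (-63*(-25) + 17*60) - 1*(-949) = (1575 + 1020) + 949 = 2595 + 949 = 3544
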